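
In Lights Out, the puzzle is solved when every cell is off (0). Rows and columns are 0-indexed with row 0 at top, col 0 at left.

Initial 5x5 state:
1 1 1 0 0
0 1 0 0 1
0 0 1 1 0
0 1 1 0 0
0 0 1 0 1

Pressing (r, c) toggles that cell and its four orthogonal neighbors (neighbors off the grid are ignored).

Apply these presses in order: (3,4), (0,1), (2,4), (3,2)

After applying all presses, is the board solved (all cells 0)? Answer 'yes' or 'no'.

Answer: yes

Derivation:
After press 1 at (3,4):
1 1 1 0 0
0 1 0 0 1
0 0 1 1 1
0 1 1 1 1
0 0 1 0 0

After press 2 at (0,1):
0 0 0 0 0
0 0 0 0 1
0 0 1 1 1
0 1 1 1 1
0 0 1 0 0

After press 3 at (2,4):
0 0 0 0 0
0 0 0 0 0
0 0 1 0 0
0 1 1 1 0
0 0 1 0 0

After press 4 at (3,2):
0 0 0 0 0
0 0 0 0 0
0 0 0 0 0
0 0 0 0 0
0 0 0 0 0

Lights still on: 0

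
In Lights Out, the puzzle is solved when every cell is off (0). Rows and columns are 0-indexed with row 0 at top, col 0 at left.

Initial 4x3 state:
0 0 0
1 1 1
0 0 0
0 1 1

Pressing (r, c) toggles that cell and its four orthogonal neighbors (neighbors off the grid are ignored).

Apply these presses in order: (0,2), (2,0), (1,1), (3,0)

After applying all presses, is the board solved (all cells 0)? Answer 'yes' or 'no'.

After press 1 at (0,2):
0 1 1
1 1 0
0 0 0
0 1 1

After press 2 at (2,0):
0 1 1
0 1 0
1 1 0
1 1 1

After press 3 at (1,1):
0 0 1
1 0 1
1 0 0
1 1 1

After press 4 at (3,0):
0 0 1
1 0 1
0 0 0
0 0 1

Lights still on: 4

Answer: no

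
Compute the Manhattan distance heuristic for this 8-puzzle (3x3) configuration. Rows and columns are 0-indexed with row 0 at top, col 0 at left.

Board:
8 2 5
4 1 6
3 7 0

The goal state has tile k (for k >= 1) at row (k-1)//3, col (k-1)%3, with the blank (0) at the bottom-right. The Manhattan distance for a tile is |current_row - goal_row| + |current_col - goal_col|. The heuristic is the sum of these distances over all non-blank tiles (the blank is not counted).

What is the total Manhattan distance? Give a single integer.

Tile 8: at (0,0), goal (2,1), distance |0-2|+|0-1| = 3
Tile 2: at (0,1), goal (0,1), distance |0-0|+|1-1| = 0
Tile 5: at (0,2), goal (1,1), distance |0-1|+|2-1| = 2
Tile 4: at (1,0), goal (1,0), distance |1-1|+|0-0| = 0
Tile 1: at (1,1), goal (0,0), distance |1-0|+|1-0| = 2
Tile 6: at (1,2), goal (1,2), distance |1-1|+|2-2| = 0
Tile 3: at (2,0), goal (0,2), distance |2-0|+|0-2| = 4
Tile 7: at (2,1), goal (2,0), distance |2-2|+|1-0| = 1
Sum: 3 + 0 + 2 + 0 + 2 + 0 + 4 + 1 = 12

Answer: 12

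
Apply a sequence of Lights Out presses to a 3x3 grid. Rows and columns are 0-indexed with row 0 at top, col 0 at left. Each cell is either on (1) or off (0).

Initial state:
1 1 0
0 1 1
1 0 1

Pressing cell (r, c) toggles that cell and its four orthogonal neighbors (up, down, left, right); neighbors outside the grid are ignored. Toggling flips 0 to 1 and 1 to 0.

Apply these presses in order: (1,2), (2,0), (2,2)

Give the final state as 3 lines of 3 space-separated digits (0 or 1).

Answer: 1 1 1
1 0 1
0 0 1

Derivation:
After press 1 at (1,2):
1 1 1
0 0 0
1 0 0

After press 2 at (2,0):
1 1 1
1 0 0
0 1 0

After press 3 at (2,2):
1 1 1
1 0 1
0 0 1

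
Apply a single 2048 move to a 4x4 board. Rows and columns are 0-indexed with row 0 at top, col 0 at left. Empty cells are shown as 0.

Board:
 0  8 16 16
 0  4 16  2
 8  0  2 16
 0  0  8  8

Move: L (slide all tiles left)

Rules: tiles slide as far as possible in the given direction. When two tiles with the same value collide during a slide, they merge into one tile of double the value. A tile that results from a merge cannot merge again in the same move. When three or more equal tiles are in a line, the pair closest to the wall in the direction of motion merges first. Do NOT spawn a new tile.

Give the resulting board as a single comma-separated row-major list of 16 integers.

Slide left:
row 0: [0, 8, 16, 16] -> [8, 32, 0, 0]
row 1: [0, 4, 16, 2] -> [4, 16, 2, 0]
row 2: [8, 0, 2, 16] -> [8, 2, 16, 0]
row 3: [0, 0, 8, 8] -> [16, 0, 0, 0]

Answer: 8, 32, 0, 0, 4, 16, 2, 0, 8, 2, 16, 0, 16, 0, 0, 0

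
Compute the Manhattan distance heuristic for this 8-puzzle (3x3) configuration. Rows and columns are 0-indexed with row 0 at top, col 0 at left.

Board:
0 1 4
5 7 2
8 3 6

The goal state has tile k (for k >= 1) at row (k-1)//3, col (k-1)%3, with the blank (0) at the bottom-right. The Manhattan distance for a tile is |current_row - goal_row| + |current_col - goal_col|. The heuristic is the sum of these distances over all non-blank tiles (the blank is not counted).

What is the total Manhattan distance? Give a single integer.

Tile 1: (0,1)->(0,0) = 1
Tile 4: (0,2)->(1,0) = 3
Tile 5: (1,0)->(1,1) = 1
Tile 7: (1,1)->(2,0) = 2
Tile 2: (1,2)->(0,1) = 2
Tile 8: (2,0)->(2,1) = 1
Tile 3: (2,1)->(0,2) = 3
Tile 6: (2,2)->(1,2) = 1
Sum: 1 + 3 + 1 + 2 + 2 + 1 + 3 + 1 = 14

Answer: 14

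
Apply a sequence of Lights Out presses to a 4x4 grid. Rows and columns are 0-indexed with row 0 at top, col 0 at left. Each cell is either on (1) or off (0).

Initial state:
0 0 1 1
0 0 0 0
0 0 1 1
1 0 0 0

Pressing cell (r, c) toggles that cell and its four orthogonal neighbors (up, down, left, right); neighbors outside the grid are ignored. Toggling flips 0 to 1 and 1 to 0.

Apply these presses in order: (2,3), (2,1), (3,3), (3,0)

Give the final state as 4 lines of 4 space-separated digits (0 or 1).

After press 1 at (2,3):
0 0 1 1
0 0 0 1
0 0 0 0
1 0 0 1

After press 2 at (2,1):
0 0 1 1
0 1 0 1
1 1 1 0
1 1 0 1

After press 3 at (3,3):
0 0 1 1
0 1 0 1
1 1 1 1
1 1 1 0

After press 4 at (3,0):
0 0 1 1
0 1 0 1
0 1 1 1
0 0 1 0

Answer: 0 0 1 1
0 1 0 1
0 1 1 1
0 0 1 0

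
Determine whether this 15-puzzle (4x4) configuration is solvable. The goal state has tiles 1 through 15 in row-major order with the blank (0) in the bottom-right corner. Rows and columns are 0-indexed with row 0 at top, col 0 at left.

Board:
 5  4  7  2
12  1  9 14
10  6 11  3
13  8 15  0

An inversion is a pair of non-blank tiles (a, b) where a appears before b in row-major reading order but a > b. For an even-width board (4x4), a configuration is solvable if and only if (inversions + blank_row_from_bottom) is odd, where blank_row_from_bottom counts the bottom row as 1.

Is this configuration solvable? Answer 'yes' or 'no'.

Inversions: 35
Blank is in row 3 (0-indexed from top), which is row 1 counting from the bottom (bottom = 1).
35 + 1 = 36, which is even, so the puzzle is not solvable.

Answer: no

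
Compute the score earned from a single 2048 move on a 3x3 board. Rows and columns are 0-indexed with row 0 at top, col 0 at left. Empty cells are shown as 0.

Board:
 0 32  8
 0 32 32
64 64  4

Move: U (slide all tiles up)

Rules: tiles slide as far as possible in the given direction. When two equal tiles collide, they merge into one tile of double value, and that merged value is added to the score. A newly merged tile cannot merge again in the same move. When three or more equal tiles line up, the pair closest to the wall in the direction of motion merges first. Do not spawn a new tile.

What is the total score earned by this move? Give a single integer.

Slide up:
col 0: [0, 0, 64] -> [64, 0, 0]  score +0 (running 0)
col 1: [32, 32, 64] -> [64, 64, 0]  score +64 (running 64)
col 2: [8, 32, 4] -> [8, 32, 4]  score +0 (running 64)
Board after move:
64 64  8
 0 64 32
 0  0  4

Answer: 64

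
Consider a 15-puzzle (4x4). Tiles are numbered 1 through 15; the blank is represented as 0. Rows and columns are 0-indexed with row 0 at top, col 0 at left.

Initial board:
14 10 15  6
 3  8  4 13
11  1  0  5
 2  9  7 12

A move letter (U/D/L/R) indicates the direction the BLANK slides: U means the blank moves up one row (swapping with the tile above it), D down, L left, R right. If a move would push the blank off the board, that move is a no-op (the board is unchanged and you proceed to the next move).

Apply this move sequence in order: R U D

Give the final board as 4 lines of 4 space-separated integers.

Answer: 14 10 15  6
 3  8  4 13
11  1  5  0
 2  9  7 12

Derivation:
After move 1 (R):
14 10 15  6
 3  8  4 13
11  1  5  0
 2  9  7 12

After move 2 (U):
14 10 15  6
 3  8  4  0
11  1  5 13
 2  9  7 12

After move 3 (D):
14 10 15  6
 3  8  4 13
11  1  5  0
 2  9  7 12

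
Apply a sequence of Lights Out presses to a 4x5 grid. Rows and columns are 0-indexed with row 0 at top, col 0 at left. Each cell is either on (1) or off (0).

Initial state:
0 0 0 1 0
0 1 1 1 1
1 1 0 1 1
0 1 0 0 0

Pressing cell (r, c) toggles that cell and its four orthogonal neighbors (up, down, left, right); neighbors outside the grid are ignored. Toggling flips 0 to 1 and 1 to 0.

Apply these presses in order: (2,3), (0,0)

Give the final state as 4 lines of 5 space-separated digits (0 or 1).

Answer: 1 1 0 1 0
1 1 1 0 1
1 1 1 0 0
0 1 0 1 0

Derivation:
After press 1 at (2,3):
0 0 0 1 0
0 1 1 0 1
1 1 1 0 0
0 1 0 1 0

After press 2 at (0,0):
1 1 0 1 0
1 1 1 0 1
1 1 1 0 0
0 1 0 1 0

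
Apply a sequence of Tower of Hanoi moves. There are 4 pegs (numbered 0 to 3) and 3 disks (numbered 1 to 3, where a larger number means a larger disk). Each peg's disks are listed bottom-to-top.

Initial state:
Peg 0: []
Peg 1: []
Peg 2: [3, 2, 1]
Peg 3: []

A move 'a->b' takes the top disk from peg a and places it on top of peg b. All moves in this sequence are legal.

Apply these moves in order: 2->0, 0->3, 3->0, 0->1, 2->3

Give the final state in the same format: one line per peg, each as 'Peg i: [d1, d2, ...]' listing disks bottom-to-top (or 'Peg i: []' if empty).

After move 1 (2->0):
Peg 0: [1]
Peg 1: []
Peg 2: [3, 2]
Peg 3: []

After move 2 (0->3):
Peg 0: []
Peg 1: []
Peg 2: [3, 2]
Peg 3: [1]

After move 3 (3->0):
Peg 0: [1]
Peg 1: []
Peg 2: [3, 2]
Peg 3: []

After move 4 (0->1):
Peg 0: []
Peg 1: [1]
Peg 2: [3, 2]
Peg 3: []

After move 5 (2->3):
Peg 0: []
Peg 1: [1]
Peg 2: [3]
Peg 3: [2]

Answer: Peg 0: []
Peg 1: [1]
Peg 2: [3]
Peg 3: [2]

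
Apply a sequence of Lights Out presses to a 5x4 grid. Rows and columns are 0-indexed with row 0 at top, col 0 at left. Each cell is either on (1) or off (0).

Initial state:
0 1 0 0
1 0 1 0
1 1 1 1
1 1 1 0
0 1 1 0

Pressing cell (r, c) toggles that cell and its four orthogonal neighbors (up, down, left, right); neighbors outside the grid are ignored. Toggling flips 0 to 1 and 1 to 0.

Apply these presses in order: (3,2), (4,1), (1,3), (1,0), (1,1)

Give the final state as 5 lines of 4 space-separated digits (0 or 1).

After press 1 at (3,2):
0 1 0 0
1 0 1 0
1 1 0 1
1 0 0 1
0 1 0 0

After press 2 at (4,1):
0 1 0 0
1 0 1 0
1 1 0 1
1 1 0 1
1 0 1 0

After press 3 at (1,3):
0 1 0 1
1 0 0 1
1 1 0 0
1 1 0 1
1 0 1 0

After press 4 at (1,0):
1 1 0 1
0 1 0 1
0 1 0 0
1 1 0 1
1 0 1 0

After press 5 at (1,1):
1 0 0 1
1 0 1 1
0 0 0 0
1 1 0 1
1 0 1 0

Answer: 1 0 0 1
1 0 1 1
0 0 0 0
1 1 0 1
1 0 1 0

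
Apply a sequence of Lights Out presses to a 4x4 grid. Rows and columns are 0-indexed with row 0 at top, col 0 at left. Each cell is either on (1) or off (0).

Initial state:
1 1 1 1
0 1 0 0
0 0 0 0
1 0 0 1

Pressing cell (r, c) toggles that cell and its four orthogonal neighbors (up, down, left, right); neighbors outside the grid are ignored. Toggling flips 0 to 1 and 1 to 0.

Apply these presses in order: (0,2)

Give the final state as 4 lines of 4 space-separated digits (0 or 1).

After press 1 at (0,2):
1 0 0 0
0 1 1 0
0 0 0 0
1 0 0 1

Answer: 1 0 0 0
0 1 1 0
0 0 0 0
1 0 0 1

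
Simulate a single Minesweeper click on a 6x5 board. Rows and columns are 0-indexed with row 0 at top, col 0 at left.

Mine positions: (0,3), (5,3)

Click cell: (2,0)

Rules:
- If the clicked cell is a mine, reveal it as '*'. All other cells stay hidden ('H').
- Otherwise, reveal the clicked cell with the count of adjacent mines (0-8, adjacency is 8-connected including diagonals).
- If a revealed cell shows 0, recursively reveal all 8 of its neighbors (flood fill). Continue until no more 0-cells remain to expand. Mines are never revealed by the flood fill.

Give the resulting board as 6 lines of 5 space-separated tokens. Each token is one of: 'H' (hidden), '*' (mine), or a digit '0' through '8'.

0 0 1 H H
0 0 1 1 1
0 0 0 0 0
0 0 0 0 0
0 0 1 1 1
0 0 1 H H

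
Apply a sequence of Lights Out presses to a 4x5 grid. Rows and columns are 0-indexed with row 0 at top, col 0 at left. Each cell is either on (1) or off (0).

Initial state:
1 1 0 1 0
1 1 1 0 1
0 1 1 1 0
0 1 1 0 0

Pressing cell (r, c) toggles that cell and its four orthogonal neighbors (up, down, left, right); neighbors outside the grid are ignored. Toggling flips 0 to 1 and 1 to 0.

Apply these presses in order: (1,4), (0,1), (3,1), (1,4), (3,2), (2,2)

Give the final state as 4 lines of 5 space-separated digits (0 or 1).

After press 1 at (1,4):
1 1 0 1 1
1 1 1 1 0
0 1 1 1 1
0 1 1 0 0

After press 2 at (0,1):
0 0 1 1 1
1 0 1 1 0
0 1 1 1 1
0 1 1 0 0

After press 3 at (3,1):
0 0 1 1 1
1 0 1 1 0
0 0 1 1 1
1 0 0 0 0

After press 4 at (1,4):
0 0 1 1 0
1 0 1 0 1
0 0 1 1 0
1 0 0 0 0

After press 5 at (3,2):
0 0 1 1 0
1 0 1 0 1
0 0 0 1 0
1 1 1 1 0

After press 6 at (2,2):
0 0 1 1 0
1 0 0 0 1
0 1 1 0 0
1 1 0 1 0

Answer: 0 0 1 1 0
1 0 0 0 1
0 1 1 0 0
1 1 0 1 0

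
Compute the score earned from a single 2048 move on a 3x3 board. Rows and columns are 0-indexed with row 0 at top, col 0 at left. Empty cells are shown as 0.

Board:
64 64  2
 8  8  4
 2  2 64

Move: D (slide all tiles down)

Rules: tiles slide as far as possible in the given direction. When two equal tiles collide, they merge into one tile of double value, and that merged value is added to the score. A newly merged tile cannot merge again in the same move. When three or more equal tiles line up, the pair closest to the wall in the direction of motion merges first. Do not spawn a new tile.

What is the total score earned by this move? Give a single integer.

Answer: 0

Derivation:
Slide down:
col 0: [64, 8, 2] -> [64, 8, 2]  score +0 (running 0)
col 1: [64, 8, 2] -> [64, 8, 2]  score +0 (running 0)
col 2: [2, 4, 64] -> [2, 4, 64]  score +0 (running 0)
Board after move:
64 64  2
 8  8  4
 2  2 64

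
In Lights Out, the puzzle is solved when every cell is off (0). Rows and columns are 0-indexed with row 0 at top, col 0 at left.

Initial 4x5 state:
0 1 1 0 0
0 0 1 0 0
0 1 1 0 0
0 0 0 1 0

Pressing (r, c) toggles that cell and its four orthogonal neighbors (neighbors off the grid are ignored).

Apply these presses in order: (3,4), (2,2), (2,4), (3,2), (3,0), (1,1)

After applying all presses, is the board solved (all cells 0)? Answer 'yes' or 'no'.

After press 1 at (3,4):
0 1 1 0 0
0 0 1 0 0
0 1 1 0 1
0 0 0 0 1

After press 2 at (2,2):
0 1 1 0 0
0 0 0 0 0
0 0 0 1 1
0 0 1 0 1

After press 3 at (2,4):
0 1 1 0 0
0 0 0 0 1
0 0 0 0 0
0 0 1 0 0

After press 4 at (3,2):
0 1 1 0 0
0 0 0 0 1
0 0 1 0 0
0 1 0 1 0

After press 5 at (3,0):
0 1 1 0 0
0 0 0 0 1
1 0 1 0 0
1 0 0 1 0

After press 6 at (1,1):
0 0 1 0 0
1 1 1 0 1
1 1 1 0 0
1 0 0 1 0

Lights still on: 10

Answer: no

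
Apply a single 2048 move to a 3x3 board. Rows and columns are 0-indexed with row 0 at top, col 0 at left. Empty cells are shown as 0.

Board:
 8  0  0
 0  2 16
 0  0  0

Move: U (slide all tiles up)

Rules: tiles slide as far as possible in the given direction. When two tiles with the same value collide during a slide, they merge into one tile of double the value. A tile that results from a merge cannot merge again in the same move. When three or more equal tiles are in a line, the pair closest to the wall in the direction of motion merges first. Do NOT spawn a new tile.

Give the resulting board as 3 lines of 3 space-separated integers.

Answer:  8  2 16
 0  0  0
 0  0  0

Derivation:
Slide up:
col 0: [8, 0, 0] -> [8, 0, 0]
col 1: [0, 2, 0] -> [2, 0, 0]
col 2: [0, 16, 0] -> [16, 0, 0]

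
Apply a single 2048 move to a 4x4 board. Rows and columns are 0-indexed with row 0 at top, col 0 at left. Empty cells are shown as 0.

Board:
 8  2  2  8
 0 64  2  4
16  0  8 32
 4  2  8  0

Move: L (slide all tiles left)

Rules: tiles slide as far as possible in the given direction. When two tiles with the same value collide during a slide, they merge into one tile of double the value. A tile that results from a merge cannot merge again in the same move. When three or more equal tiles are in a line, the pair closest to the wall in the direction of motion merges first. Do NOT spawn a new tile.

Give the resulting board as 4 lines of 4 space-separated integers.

Slide left:
row 0: [8, 2, 2, 8] -> [8, 4, 8, 0]
row 1: [0, 64, 2, 4] -> [64, 2, 4, 0]
row 2: [16, 0, 8, 32] -> [16, 8, 32, 0]
row 3: [4, 2, 8, 0] -> [4, 2, 8, 0]

Answer:  8  4  8  0
64  2  4  0
16  8 32  0
 4  2  8  0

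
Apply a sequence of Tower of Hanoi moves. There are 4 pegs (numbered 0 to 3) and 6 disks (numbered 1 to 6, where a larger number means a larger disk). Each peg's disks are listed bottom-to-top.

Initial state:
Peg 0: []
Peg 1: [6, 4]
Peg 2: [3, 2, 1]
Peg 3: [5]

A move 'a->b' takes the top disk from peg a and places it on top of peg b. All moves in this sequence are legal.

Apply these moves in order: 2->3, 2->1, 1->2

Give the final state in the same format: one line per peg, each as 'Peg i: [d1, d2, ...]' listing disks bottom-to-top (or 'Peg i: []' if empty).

Answer: Peg 0: []
Peg 1: [6, 4]
Peg 2: [3, 2]
Peg 3: [5, 1]

Derivation:
After move 1 (2->3):
Peg 0: []
Peg 1: [6, 4]
Peg 2: [3, 2]
Peg 3: [5, 1]

After move 2 (2->1):
Peg 0: []
Peg 1: [6, 4, 2]
Peg 2: [3]
Peg 3: [5, 1]

After move 3 (1->2):
Peg 0: []
Peg 1: [6, 4]
Peg 2: [3, 2]
Peg 3: [5, 1]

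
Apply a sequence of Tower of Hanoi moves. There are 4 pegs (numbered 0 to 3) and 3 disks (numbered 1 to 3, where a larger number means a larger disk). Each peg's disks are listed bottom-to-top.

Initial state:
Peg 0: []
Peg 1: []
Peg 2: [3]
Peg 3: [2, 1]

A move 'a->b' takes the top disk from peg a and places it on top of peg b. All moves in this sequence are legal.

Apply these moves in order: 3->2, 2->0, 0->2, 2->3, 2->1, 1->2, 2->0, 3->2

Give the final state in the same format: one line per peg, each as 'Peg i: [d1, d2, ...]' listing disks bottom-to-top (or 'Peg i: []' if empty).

After move 1 (3->2):
Peg 0: []
Peg 1: []
Peg 2: [3, 1]
Peg 3: [2]

After move 2 (2->0):
Peg 0: [1]
Peg 1: []
Peg 2: [3]
Peg 3: [2]

After move 3 (0->2):
Peg 0: []
Peg 1: []
Peg 2: [3, 1]
Peg 3: [2]

After move 4 (2->3):
Peg 0: []
Peg 1: []
Peg 2: [3]
Peg 3: [2, 1]

After move 5 (2->1):
Peg 0: []
Peg 1: [3]
Peg 2: []
Peg 3: [2, 1]

After move 6 (1->2):
Peg 0: []
Peg 1: []
Peg 2: [3]
Peg 3: [2, 1]

After move 7 (2->0):
Peg 0: [3]
Peg 1: []
Peg 2: []
Peg 3: [2, 1]

After move 8 (3->2):
Peg 0: [3]
Peg 1: []
Peg 2: [1]
Peg 3: [2]

Answer: Peg 0: [3]
Peg 1: []
Peg 2: [1]
Peg 3: [2]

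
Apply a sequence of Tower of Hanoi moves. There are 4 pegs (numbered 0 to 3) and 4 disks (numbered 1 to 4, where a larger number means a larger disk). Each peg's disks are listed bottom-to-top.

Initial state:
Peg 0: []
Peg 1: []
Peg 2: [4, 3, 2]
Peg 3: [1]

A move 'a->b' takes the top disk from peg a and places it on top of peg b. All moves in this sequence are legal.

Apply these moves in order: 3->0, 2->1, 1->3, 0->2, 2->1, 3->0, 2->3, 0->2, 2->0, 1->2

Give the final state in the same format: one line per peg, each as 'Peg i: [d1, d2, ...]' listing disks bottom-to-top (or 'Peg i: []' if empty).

Answer: Peg 0: [2]
Peg 1: []
Peg 2: [4, 1]
Peg 3: [3]

Derivation:
After move 1 (3->0):
Peg 0: [1]
Peg 1: []
Peg 2: [4, 3, 2]
Peg 3: []

After move 2 (2->1):
Peg 0: [1]
Peg 1: [2]
Peg 2: [4, 3]
Peg 3: []

After move 3 (1->3):
Peg 0: [1]
Peg 1: []
Peg 2: [4, 3]
Peg 3: [2]

After move 4 (0->2):
Peg 0: []
Peg 1: []
Peg 2: [4, 3, 1]
Peg 3: [2]

After move 5 (2->1):
Peg 0: []
Peg 1: [1]
Peg 2: [4, 3]
Peg 3: [2]

After move 6 (3->0):
Peg 0: [2]
Peg 1: [1]
Peg 2: [4, 3]
Peg 3: []

After move 7 (2->3):
Peg 0: [2]
Peg 1: [1]
Peg 2: [4]
Peg 3: [3]

After move 8 (0->2):
Peg 0: []
Peg 1: [1]
Peg 2: [4, 2]
Peg 3: [3]

After move 9 (2->0):
Peg 0: [2]
Peg 1: [1]
Peg 2: [4]
Peg 3: [3]

After move 10 (1->2):
Peg 0: [2]
Peg 1: []
Peg 2: [4, 1]
Peg 3: [3]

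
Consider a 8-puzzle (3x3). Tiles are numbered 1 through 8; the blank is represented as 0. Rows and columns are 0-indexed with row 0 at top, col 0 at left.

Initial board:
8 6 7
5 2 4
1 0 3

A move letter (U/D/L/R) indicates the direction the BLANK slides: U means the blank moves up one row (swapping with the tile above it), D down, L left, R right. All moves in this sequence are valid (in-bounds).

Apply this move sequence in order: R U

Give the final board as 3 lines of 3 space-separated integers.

Answer: 8 6 7
5 2 0
1 3 4

Derivation:
After move 1 (R):
8 6 7
5 2 4
1 3 0

After move 2 (U):
8 6 7
5 2 0
1 3 4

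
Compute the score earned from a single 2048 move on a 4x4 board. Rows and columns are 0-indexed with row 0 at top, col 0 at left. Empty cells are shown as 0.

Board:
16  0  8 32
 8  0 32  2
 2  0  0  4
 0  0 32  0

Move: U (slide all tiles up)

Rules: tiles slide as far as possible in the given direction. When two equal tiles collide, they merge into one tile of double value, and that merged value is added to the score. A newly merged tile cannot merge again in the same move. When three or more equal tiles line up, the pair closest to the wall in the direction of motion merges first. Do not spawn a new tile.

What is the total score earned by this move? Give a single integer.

Slide up:
col 0: [16, 8, 2, 0] -> [16, 8, 2, 0]  score +0 (running 0)
col 1: [0, 0, 0, 0] -> [0, 0, 0, 0]  score +0 (running 0)
col 2: [8, 32, 0, 32] -> [8, 64, 0, 0]  score +64 (running 64)
col 3: [32, 2, 4, 0] -> [32, 2, 4, 0]  score +0 (running 64)
Board after move:
16  0  8 32
 8  0 64  2
 2  0  0  4
 0  0  0  0

Answer: 64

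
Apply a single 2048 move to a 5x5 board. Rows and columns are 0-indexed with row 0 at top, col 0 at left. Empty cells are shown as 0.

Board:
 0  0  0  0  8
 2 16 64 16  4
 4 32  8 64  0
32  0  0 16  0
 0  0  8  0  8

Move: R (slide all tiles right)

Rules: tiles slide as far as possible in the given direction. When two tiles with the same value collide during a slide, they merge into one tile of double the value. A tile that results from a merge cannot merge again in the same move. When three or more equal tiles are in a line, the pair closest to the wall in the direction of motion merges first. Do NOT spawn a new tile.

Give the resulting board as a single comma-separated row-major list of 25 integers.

Slide right:
row 0: [0, 0, 0, 0, 8] -> [0, 0, 0, 0, 8]
row 1: [2, 16, 64, 16, 4] -> [2, 16, 64, 16, 4]
row 2: [4, 32, 8, 64, 0] -> [0, 4, 32, 8, 64]
row 3: [32, 0, 0, 16, 0] -> [0, 0, 0, 32, 16]
row 4: [0, 0, 8, 0, 8] -> [0, 0, 0, 0, 16]

Answer: 0, 0, 0, 0, 8, 2, 16, 64, 16, 4, 0, 4, 32, 8, 64, 0, 0, 0, 32, 16, 0, 0, 0, 0, 16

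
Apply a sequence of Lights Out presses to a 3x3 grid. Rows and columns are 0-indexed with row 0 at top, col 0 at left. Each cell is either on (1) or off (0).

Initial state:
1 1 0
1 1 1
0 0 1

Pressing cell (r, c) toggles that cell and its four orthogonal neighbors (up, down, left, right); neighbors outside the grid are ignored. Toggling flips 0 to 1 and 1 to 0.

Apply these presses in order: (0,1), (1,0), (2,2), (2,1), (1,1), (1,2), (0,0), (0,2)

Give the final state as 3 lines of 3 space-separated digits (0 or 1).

Answer: 0 1 1
0 0 1
0 1 0

Derivation:
After press 1 at (0,1):
0 0 1
1 0 1
0 0 1

After press 2 at (1,0):
1 0 1
0 1 1
1 0 1

After press 3 at (2,2):
1 0 1
0 1 0
1 1 0

After press 4 at (2,1):
1 0 1
0 0 0
0 0 1

After press 5 at (1,1):
1 1 1
1 1 1
0 1 1

After press 6 at (1,2):
1 1 0
1 0 0
0 1 0

After press 7 at (0,0):
0 0 0
0 0 0
0 1 0

After press 8 at (0,2):
0 1 1
0 0 1
0 1 0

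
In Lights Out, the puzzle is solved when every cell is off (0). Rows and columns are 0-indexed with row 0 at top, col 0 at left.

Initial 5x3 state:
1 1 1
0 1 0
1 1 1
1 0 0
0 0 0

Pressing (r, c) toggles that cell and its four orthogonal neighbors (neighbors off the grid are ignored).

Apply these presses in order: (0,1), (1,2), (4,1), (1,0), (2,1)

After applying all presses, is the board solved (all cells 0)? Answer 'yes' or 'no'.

Answer: no

Derivation:
After press 1 at (0,1):
0 0 0
0 0 0
1 1 1
1 0 0
0 0 0

After press 2 at (1,2):
0 0 1
0 1 1
1 1 0
1 0 0
0 0 0

After press 3 at (4,1):
0 0 1
0 1 1
1 1 0
1 1 0
1 1 1

After press 4 at (1,0):
1 0 1
1 0 1
0 1 0
1 1 0
1 1 1

After press 5 at (2,1):
1 0 1
1 1 1
1 0 1
1 0 0
1 1 1

Lights still on: 11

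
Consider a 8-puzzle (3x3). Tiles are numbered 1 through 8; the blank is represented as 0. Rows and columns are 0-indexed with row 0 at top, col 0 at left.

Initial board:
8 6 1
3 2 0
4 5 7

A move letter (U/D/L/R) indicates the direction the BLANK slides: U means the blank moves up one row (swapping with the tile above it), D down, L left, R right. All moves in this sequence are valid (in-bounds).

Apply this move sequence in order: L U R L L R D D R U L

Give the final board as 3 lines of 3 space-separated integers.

After move 1 (L):
8 6 1
3 0 2
4 5 7

After move 2 (U):
8 0 1
3 6 2
4 5 7

After move 3 (R):
8 1 0
3 6 2
4 5 7

After move 4 (L):
8 0 1
3 6 2
4 5 7

After move 5 (L):
0 8 1
3 6 2
4 5 7

After move 6 (R):
8 0 1
3 6 2
4 5 7

After move 7 (D):
8 6 1
3 0 2
4 5 7

After move 8 (D):
8 6 1
3 5 2
4 0 7

After move 9 (R):
8 6 1
3 5 2
4 7 0

After move 10 (U):
8 6 1
3 5 0
4 7 2

After move 11 (L):
8 6 1
3 0 5
4 7 2

Answer: 8 6 1
3 0 5
4 7 2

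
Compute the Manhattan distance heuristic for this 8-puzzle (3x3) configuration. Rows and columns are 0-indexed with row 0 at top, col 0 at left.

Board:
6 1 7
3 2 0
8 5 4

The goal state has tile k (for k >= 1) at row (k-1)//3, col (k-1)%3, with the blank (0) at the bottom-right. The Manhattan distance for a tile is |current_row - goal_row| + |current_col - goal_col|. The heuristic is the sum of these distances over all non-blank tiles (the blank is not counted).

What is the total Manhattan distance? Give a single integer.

Answer: 17

Derivation:
Tile 6: (0,0)->(1,2) = 3
Tile 1: (0,1)->(0,0) = 1
Tile 7: (0,2)->(2,0) = 4
Tile 3: (1,0)->(0,2) = 3
Tile 2: (1,1)->(0,1) = 1
Tile 8: (2,0)->(2,1) = 1
Tile 5: (2,1)->(1,1) = 1
Tile 4: (2,2)->(1,0) = 3
Sum: 3 + 1 + 4 + 3 + 1 + 1 + 1 + 3 = 17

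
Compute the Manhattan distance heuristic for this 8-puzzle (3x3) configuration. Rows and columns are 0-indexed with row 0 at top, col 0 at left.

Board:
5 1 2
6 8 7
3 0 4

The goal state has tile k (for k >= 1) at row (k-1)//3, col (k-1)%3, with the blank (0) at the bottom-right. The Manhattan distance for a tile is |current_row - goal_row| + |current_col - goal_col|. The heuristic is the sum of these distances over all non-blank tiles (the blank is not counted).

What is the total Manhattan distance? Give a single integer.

Answer: 17

Derivation:
Tile 5: at (0,0), goal (1,1), distance |0-1|+|0-1| = 2
Tile 1: at (0,1), goal (0,0), distance |0-0|+|1-0| = 1
Tile 2: at (0,2), goal (0,1), distance |0-0|+|2-1| = 1
Tile 6: at (1,0), goal (1,2), distance |1-1|+|0-2| = 2
Tile 8: at (1,1), goal (2,1), distance |1-2|+|1-1| = 1
Tile 7: at (1,2), goal (2,0), distance |1-2|+|2-0| = 3
Tile 3: at (2,0), goal (0,2), distance |2-0|+|0-2| = 4
Tile 4: at (2,2), goal (1,0), distance |2-1|+|2-0| = 3
Sum: 2 + 1 + 1 + 2 + 1 + 3 + 4 + 3 = 17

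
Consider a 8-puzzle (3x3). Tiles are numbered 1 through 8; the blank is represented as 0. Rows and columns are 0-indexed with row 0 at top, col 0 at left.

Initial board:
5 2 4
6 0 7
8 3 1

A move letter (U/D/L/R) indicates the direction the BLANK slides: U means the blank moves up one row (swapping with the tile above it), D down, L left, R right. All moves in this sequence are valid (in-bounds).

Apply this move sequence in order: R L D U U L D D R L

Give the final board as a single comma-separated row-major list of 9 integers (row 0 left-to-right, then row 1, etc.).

Answer: 6, 5, 4, 8, 2, 7, 0, 3, 1

Derivation:
After move 1 (R):
5 2 4
6 7 0
8 3 1

After move 2 (L):
5 2 4
6 0 7
8 3 1

After move 3 (D):
5 2 4
6 3 7
8 0 1

After move 4 (U):
5 2 4
6 0 7
8 3 1

After move 5 (U):
5 0 4
6 2 7
8 3 1

After move 6 (L):
0 5 4
6 2 7
8 3 1

After move 7 (D):
6 5 4
0 2 7
8 3 1

After move 8 (D):
6 5 4
8 2 7
0 3 1

After move 9 (R):
6 5 4
8 2 7
3 0 1

After move 10 (L):
6 5 4
8 2 7
0 3 1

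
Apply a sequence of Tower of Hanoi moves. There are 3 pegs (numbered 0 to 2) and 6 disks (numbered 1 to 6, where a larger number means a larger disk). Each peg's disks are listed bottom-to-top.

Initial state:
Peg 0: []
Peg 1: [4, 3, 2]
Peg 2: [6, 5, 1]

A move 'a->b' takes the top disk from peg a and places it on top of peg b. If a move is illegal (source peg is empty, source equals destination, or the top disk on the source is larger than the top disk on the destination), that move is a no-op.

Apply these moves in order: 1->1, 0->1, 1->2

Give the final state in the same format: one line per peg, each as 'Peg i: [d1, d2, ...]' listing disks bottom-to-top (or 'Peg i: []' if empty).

After move 1 (1->1):
Peg 0: []
Peg 1: [4, 3, 2]
Peg 2: [6, 5, 1]

After move 2 (0->1):
Peg 0: []
Peg 1: [4, 3, 2]
Peg 2: [6, 5, 1]

After move 3 (1->2):
Peg 0: []
Peg 1: [4, 3, 2]
Peg 2: [6, 5, 1]

Answer: Peg 0: []
Peg 1: [4, 3, 2]
Peg 2: [6, 5, 1]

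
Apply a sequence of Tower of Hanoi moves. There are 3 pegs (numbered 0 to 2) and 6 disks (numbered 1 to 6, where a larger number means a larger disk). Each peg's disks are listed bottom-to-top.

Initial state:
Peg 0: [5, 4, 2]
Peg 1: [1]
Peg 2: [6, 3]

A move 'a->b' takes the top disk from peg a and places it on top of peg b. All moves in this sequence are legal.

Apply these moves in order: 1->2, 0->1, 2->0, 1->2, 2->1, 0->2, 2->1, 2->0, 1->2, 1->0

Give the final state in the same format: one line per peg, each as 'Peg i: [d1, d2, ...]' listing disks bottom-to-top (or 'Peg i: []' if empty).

Answer: Peg 0: [5, 4, 3, 2]
Peg 1: []
Peg 2: [6, 1]

Derivation:
After move 1 (1->2):
Peg 0: [5, 4, 2]
Peg 1: []
Peg 2: [6, 3, 1]

After move 2 (0->1):
Peg 0: [5, 4]
Peg 1: [2]
Peg 2: [6, 3, 1]

After move 3 (2->0):
Peg 0: [5, 4, 1]
Peg 1: [2]
Peg 2: [6, 3]

After move 4 (1->2):
Peg 0: [5, 4, 1]
Peg 1: []
Peg 2: [6, 3, 2]

After move 5 (2->1):
Peg 0: [5, 4, 1]
Peg 1: [2]
Peg 2: [6, 3]

After move 6 (0->2):
Peg 0: [5, 4]
Peg 1: [2]
Peg 2: [6, 3, 1]

After move 7 (2->1):
Peg 0: [5, 4]
Peg 1: [2, 1]
Peg 2: [6, 3]

After move 8 (2->0):
Peg 0: [5, 4, 3]
Peg 1: [2, 1]
Peg 2: [6]

After move 9 (1->2):
Peg 0: [5, 4, 3]
Peg 1: [2]
Peg 2: [6, 1]

After move 10 (1->0):
Peg 0: [5, 4, 3, 2]
Peg 1: []
Peg 2: [6, 1]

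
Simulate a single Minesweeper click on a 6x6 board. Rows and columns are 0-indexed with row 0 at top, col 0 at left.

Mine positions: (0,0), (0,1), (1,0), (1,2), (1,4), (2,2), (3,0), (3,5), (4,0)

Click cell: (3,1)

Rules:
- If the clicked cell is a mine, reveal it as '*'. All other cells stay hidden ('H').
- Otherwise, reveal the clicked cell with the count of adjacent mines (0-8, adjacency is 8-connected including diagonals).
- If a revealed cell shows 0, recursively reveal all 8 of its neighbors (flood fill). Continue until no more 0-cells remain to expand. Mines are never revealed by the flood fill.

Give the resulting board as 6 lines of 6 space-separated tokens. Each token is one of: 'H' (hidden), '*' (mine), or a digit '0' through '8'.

H H H H H H
H H H H H H
H H H H H H
H 3 H H H H
H H H H H H
H H H H H H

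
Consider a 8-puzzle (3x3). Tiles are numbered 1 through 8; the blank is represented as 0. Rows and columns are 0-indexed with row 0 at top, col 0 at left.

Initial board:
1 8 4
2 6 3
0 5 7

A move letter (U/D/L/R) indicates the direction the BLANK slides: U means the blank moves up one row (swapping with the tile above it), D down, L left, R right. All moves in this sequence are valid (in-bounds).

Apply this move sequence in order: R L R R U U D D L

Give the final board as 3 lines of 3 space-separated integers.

Answer: 1 8 4
2 6 3
5 0 7

Derivation:
After move 1 (R):
1 8 4
2 6 3
5 0 7

After move 2 (L):
1 8 4
2 6 3
0 5 7

After move 3 (R):
1 8 4
2 6 3
5 0 7

After move 4 (R):
1 8 4
2 6 3
5 7 0

After move 5 (U):
1 8 4
2 6 0
5 7 3

After move 6 (U):
1 8 0
2 6 4
5 7 3

After move 7 (D):
1 8 4
2 6 0
5 7 3

After move 8 (D):
1 8 4
2 6 3
5 7 0

After move 9 (L):
1 8 4
2 6 3
5 0 7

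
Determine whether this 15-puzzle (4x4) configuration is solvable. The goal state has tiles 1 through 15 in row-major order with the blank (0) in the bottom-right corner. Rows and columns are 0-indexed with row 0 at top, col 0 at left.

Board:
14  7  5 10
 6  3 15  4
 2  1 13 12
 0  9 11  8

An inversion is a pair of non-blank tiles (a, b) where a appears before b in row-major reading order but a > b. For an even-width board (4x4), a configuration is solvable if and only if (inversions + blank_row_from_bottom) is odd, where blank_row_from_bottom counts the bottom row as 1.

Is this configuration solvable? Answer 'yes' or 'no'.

Inversions: 56
Blank is in row 3 (0-indexed from top), which is row 1 counting from the bottom (bottom = 1).
56 + 1 = 57, which is odd, so the puzzle is solvable.

Answer: yes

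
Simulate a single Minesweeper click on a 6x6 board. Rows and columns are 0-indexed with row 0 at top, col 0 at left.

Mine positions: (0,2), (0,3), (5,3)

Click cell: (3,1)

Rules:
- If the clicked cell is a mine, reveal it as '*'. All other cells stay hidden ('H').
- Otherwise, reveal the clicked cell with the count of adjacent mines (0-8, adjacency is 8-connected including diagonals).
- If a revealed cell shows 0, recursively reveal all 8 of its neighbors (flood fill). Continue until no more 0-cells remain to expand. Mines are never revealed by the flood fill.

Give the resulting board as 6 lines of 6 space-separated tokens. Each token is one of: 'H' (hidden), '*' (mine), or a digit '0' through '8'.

0 1 H H 1 0
0 1 2 2 1 0
0 0 0 0 0 0
0 0 0 0 0 0
0 0 1 1 1 0
0 0 1 H 1 0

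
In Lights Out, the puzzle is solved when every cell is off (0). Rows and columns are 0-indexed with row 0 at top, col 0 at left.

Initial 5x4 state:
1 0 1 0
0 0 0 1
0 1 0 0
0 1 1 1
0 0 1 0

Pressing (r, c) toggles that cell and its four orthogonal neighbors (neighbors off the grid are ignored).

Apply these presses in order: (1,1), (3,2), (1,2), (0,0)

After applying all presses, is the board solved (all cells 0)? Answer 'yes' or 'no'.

Answer: yes

Derivation:
After press 1 at (1,1):
1 1 1 0
1 1 1 1
0 0 0 0
0 1 1 1
0 0 1 0

After press 2 at (3,2):
1 1 1 0
1 1 1 1
0 0 1 0
0 0 0 0
0 0 0 0

After press 3 at (1,2):
1 1 0 0
1 0 0 0
0 0 0 0
0 0 0 0
0 0 0 0

After press 4 at (0,0):
0 0 0 0
0 0 0 0
0 0 0 0
0 0 0 0
0 0 0 0

Lights still on: 0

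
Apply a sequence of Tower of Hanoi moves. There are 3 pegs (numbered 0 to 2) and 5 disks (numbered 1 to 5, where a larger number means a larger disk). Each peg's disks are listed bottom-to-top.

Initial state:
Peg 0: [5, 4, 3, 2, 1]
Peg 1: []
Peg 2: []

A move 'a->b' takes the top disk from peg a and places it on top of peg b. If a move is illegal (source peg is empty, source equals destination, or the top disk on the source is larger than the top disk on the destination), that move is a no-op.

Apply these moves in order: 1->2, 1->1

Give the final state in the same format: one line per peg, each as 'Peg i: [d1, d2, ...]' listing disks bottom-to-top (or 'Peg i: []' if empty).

After move 1 (1->2):
Peg 0: [5, 4, 3, 2, 1]
Peg 1: []
Peg 2: []

After move 2 (1->1):
Peg 0: [5, 4, 3, 2, 1]
Peg 1: []
Peg 2: []

Answer: Peg 0: [5, 4, 3, 2, 1]
Peg 1: []
Peg 2: []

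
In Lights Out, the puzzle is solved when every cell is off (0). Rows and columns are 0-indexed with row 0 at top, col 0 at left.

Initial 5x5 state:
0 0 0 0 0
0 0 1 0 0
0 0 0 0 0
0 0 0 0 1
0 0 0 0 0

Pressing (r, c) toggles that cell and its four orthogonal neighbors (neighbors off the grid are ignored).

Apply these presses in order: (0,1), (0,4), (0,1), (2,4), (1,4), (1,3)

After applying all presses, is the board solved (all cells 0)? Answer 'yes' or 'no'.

Answer: yes

Derivation:
After press 1 at (0,1):
1 1 1 0 0
0 1 1 0 0
0 0 0 0 0
0 0 0 0 1
0 0 0 0 0

After press 2 at (0,4):
1 1 1 1 1
0 1 1 0 1
0 0 0 0 0
0 0 0 0 1
0 0 0 0 0

After press 3 at (0,1):
0 0 0 1 1
0 0 1 0 1
0 0 0 0 0
0 0 0 0 1
0 0 0 0 0

After press 4 at (2,4):
0 0 0 1 1
0 0 1 0 0
0 0 0 1 1
0 0 0 0 0
0 0 0 0 0

After press 5 at (1,4):
0 0 0 1 0
0 0 1 1 1
0 0 0 1 0
0 0 0 0 0
0 0 0 0 0

After press 6 at (1,3):
0 0 0 0 0
0 0 0 0 0
0 0 0 0 0
0 0 0 0 0
0 0 0 0 0

Lights still on: 0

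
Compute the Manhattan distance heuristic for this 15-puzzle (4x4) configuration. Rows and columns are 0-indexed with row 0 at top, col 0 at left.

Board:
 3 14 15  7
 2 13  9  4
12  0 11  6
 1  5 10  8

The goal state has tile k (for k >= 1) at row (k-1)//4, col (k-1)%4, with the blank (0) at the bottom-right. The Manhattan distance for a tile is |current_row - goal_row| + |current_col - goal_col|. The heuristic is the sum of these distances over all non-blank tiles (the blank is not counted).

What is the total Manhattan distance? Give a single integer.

Tile 3: at (0,0), goal (0,2), distance |0-0|+|0-2| = 2
Tile 14: at (0,1), goal (3,1), distance |0-3|+|1-1| = 3
Tile 15: at (0,2), goal (3,2), distance |0-3|+|2-2| = 3
Tile 7: at (0,3), goal (1,2), distance |0-1|+|3-2| = 2
Tile 2: at (1,0), goal (0,1), distance |1-0|+|0-1| = 2
Tile 13: at (1,1), goal (3,0), distance |1-3|+|1-0| = 3
Tile 9: at (1,2), goal (2,0), distance |1-2|+|2-0| = 3
Tile 4: at (1,3), goal (0,3), distance |1-0|+|3-3| = 1
Tile 12: at (2,0), goal (2,3), distance |2-2|+|0-3| = 3
Tile 11: at (2,2), goal (2,2), distance |2-2|+|2-2| = 0
Tile 6: at (2,3), goal (1,1), distance |2-1|+|3-1| = 3
Tile 1: at (3,0), goal (0,0), distance |3-0|+|0-0| = 3
Tile 5: at (3,1), goal (1,0), distance |3-1|+|1-0| = 3
Tile 10: at (3,2), goal (2,1), distance |3-2|+|2-1| = 2
Tile 8: at (3,3), goal (1,3), distance |3-1|+|3-3| = 2
Sum: 2 + 3 + 3 + 2 + 2 + 3 + 3 + 1 + 3 + 0 + 3 + 3 + 3 + 2 + 2 = 35

Answer: 35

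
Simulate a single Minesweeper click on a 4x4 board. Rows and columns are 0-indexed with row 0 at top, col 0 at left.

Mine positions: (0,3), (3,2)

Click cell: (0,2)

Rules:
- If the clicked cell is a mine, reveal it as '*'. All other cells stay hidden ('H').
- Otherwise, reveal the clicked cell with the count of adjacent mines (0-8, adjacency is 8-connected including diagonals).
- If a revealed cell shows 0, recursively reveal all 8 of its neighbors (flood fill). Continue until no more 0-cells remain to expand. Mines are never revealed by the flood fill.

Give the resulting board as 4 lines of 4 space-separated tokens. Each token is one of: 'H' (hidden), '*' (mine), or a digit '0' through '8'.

H H 1 H
H H H H
H H H H
H H H H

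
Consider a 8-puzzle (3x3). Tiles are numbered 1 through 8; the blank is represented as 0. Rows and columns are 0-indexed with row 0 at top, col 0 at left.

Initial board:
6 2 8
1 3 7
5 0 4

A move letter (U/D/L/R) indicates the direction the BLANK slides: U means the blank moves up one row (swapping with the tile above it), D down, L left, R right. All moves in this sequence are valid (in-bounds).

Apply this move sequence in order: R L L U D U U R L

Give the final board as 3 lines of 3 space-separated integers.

Answer: 0 2 8
6 3 7
1 5 4

Derivation:
After move 1 (R):
6 2 8
1 3 7
5 4 0

After move 2 (L):
6 2 8
1 3 7
5 0 4

After move 3 (L):
6 2 8
1 3 7
0 5 4

After move 4 (U):
6 2 8
0 3 7
1 5 4

After move 5 (D):
6 2 8
1 3 7
0 5 4

After move 6 (U):
6 2 8
0 3 7
1 5 4

After move 7 (U):
0 2 8
6 3 7
1 5 4

After move 8 (R):
2 0 8
6 3 7
1 5 4

After move 9 (L):
0 2 8
6 3 7
1 5 4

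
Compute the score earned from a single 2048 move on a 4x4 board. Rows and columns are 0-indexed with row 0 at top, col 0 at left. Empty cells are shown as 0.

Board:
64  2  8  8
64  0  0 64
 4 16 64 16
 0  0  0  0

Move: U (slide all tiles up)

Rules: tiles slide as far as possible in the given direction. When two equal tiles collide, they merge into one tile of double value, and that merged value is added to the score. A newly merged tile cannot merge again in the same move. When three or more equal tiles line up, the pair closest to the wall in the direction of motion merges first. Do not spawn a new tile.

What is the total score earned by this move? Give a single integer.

Slide up:
col 0: [64, 64, 4, 0] -> [128, 4, 0, 0]  score +128 (running 128)
col 1: [2, 0, 16, 0] -> [2, 16, 0, 0]  score +0 (running 128)
col 2: [8, 0, 64, 0] -> [8, 64, 0, 0]  score +0 (running 128)
col 3: [8, 64, 16, 0] -> [8, 64, 16, 0]  score +0 (running 128)
Board after move:
128   2   8   8
  4  16  64  64
  0   0   0  16
  0   0   0   0

Answer: 128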